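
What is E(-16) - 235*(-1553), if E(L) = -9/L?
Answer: 5839289/16 ≈ 3.6496e+5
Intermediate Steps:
E(-16) - 235*(-1553) = -9/(-16) - 235*(-1553) = -9*(-1/16) + 364955 = 9/16 + 364955 = 5839289/16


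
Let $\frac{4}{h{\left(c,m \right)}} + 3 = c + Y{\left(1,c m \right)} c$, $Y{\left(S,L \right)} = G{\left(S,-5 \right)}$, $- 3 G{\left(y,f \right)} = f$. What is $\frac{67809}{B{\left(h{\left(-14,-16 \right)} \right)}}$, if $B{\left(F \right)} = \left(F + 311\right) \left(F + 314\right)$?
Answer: $\frac{141827367}{204120694} \approx 0.69482$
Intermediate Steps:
$G{\left(y,f \right)} = - \frac{f}{3}$
$Y{\left(S,L \right)} = \frac{5}{3}$ ($Y{\left(S,L \right)} = \left(- \frac{1}{3}\right) \left(-5\right) = \frac{5}{3}$)
$h{\left(c,m \right)} = \frac{4}{-3 + \frac{8 c}{3}}$ ($h{\left(c,m \right)} = \frac{4}{-3 + \left(c + \frac{5 c}{3}\right)} = \frac{4}{-3 + \frac{8 c}{3}}$)
$B{\left(F \right)} = \left(311 + F\right) \left(314 + F\right)$
$\frac{67809}{B{\left(h{\left(-14,-16 \right)} \right)}} = \frac{67809}{97654 + \left(\frac{12}{-9 + 8 \left(-14\right)}\right)^{2} + 625 \frac{12}{-9 + 8 \left(-14\right)}} = \frac{67809}{97654 + \left(\frac{12}{-9 - 112}\right)^{2} + 625 \frac{12}{-9 - 112}} = \frac{67809}{97654 + \left(\frac{12}{-121}\right)^{2} + 625 \frac{12}{-121}} = \frac{67809}{97654 + \left(12 \left(- \frac{1}{121}\right)\right)^{2} + 625 \cdot 12 \left(- \frac{1}{121}\right)} = \frac{67809}{97654 + \left(- \frac{12}{121}\right)^{2} + 625 \left(- \frac{12}{121}\right)} = \frac{67809}{97654 + \frac{144}{14641} - \frac{7500}{121}} = \frac{67809}{\frac{1428844858}{14641}} = 67809 \cdot \frac{14641}{1428844858} = \frac{141827367}{204120694}$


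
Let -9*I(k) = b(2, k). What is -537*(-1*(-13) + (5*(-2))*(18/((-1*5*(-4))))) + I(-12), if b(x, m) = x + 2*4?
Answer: -19342/9 ≈ -2149.1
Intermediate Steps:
b(x, m) = 8 + x (b(x, m) = x + 8 = 8 + x)
I(k) = -10/9 (I(k) = -(8 + 2)/9 = -1/9*10 = -10/9)
-537*(-1*(-13) + (5*(-2))*(18/((-1*5*(-4))))) + I(-12) = -537*(-1*(-13) + (5*(-2))*(18/((-1*5*(-4))))) - 10/9 = -537*(13 - 180/((-5*(-4)))) - 10/9 = -537*(13 - 180/20) - 10/9 = -537*(13 - 10*9/10) - 10/9 = -537*(13 - 9) - 10/9 = -537*4 - 10/9 = -2148 - 10/9 = -19342/9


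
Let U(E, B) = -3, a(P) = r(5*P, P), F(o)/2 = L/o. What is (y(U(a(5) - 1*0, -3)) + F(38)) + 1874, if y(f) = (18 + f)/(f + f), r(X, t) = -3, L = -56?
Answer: 71005/38 ≈ 1868.6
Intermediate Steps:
F(o) = -112/o (F(o) = 2*(-56/o) = -112/o)
a(P) = -3
y(f) = (18 + f)/(2*f) (y(f) = (18 + f)/((2*f)) = (18 + f)*(1/(2*f)) = (18 + f)/(2*f))
(y(U(a(5) - 1*0, -3)) + F(38)) + 1874 = ((½)*(18 - 3)/(-3) - 112/38) + 1874 = ((½)*(-⅓)*15 - 112*1/38) + 1874 = (-5/2 - 56/19) + 1874 = -207/38 + 1874 = 71005/38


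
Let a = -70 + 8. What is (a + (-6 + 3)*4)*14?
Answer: -1036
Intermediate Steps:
a = -62
(a + (-6 + 3)*4)*14 = (-62 + (-6 + 3)*4)*14 = (-62 - 3*4)*14 = (-62 - 12)*14 = -74*14 = -1036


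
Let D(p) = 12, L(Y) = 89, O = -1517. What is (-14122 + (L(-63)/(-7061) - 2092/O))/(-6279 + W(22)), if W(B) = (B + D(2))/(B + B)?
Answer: 3327581156130/1479488201977 ≈ 2.2491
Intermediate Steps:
W(B) = (12 + B)/(2*B) (W(B) = (B + 12)/(B + B) = (12 + B)/((2*B)) = (12 + B)*(1/(2*B)) = (12 + B)/(2*B))
(-14122 + (L(-63)/(-7061) - 2092/O))/(-6279 + W(22)) = (-14122 + (89/(-7061) - 2092/(-1517)))/(-6279 + (½)*(12 + 22)/22) = (-14122 + (89*(-1/7061) - 2092*(-1/1517)))/(-6279 + (½)*(1/22)*34) = (-14122 + (-89/7061 + 2092/1517))/(-6279 + 17/22) = (-14122 + 14636599/10711537)/(-138121/22) = -151253688915/10711537*(-22/138121) = 3327581156130/1479488201977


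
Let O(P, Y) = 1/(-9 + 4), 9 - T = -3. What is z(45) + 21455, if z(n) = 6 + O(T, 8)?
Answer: 107304/5 ≈ 21461.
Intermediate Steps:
T = 12 (T = 9 - 1*(-3) = 9 + 3 = 12)
O(P, Y) = -⅕ (O(P, Y) = 1/(-5) = -⅕)
z(n) = 29/5 (z(n) = 6 - ⅕ = 29/5)
z(45) + 21455 = 29/5 + 21455 = 107304/5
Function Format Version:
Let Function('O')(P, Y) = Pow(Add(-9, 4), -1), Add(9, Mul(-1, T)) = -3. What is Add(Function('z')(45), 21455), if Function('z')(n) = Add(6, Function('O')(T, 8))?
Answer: Rational(107304, 5) ≈ 21461.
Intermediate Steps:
T = 12 (T = Add(9, Mul(-1, -3)) = Add(9, 3) = 12)
Function('O')(P, Y) = Rational(-1, 5) (Function('O')(P, Y) = Pow(-5, -1) = Rational(-1, 5))
Function('z')(n) = Rational(29, 5) (Function('z')(n) = Add(6, Rational(-1, 5)) = Rational(29, 5))
Add(Function('z')(45), 21455) = Add(Rational(29, 5), 21455) = Rational(107304, 5)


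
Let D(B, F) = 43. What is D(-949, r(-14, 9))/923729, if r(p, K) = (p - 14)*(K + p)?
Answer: 43/923729 ≈ 4.6550e-5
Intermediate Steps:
r(p, K) = (-14 + p)*(K + p)
D(-949, r(-14, 9))/923729 = 43/923729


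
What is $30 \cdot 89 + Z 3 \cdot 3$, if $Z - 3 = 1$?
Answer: $2706$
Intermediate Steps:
$Z = 4$ ($Z = 3 + 1 = 4$)
$30 \cdot 89 + Z 3 \cdot 3 = 30 \cdot 89 + 4 \cdot 3 \cdot 3 = 2670 + 12 \cdot 3 = 2670 + 36 = 2706$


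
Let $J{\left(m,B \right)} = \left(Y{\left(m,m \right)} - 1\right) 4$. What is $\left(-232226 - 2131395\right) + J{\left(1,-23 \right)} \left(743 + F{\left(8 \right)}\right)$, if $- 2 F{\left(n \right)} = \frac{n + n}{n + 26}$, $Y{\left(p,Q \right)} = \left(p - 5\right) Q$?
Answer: $- \frac{40434097}{17} \approx -2.3785 \cdot 10^{6}$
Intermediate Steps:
$Y{\left(p,Q \right)} = Q \left(-5 + p\right)$ ($Y{\left(p,Q \right)} = \left(-5 + p\right) Q = Q \left(-5 + p\right)$)
$F{\left(n \right)} = - \frac{n}{26 + n}$ ($F{\left(n \right)} = - \frac{\left(n + n\right) \frac{1}{n + 26}}{2} = - \frac{2 n \frac{1}{26 + n}}{2} = - \frac{n}{26 + n}$)
$J{\left(m,B \right)} = -4 + 4 m \left(-5 + m\right)$ ($J{\left(m,B \right)} = \left(m \left(-5 + m\right) - 1\right) 4 = \left(-1 + m \left(-5 + m\right)\right) 4 = -4 + 4 m \left(-5 + m\right)$)
$\left(-232226 - 2131395\right) + J{\left(1,-23 \right)} \left(743 + F{\left(8 \right)}\right) = \left(-232226 - 2131395\right) + \left(-4 + 4 \cdot 1 \left(-5 + 1\right)\right) \left(743 - \frac{8}{26 + 8}\right) = -2363621 + \left(-4 + 4 \cdot 1 \left(-4\right)\right) \left(743 - \frac{8}{34}\right) = -2363621 + \left(-4 - 16\right) \left(743 - 8 \cdot \frac{1}{34}\right) = -2363621 - 20 \left(743 - \frac{4}{17}\right) = -2363621 - \frac{252540}{17} = - \frac{40434097}{17}$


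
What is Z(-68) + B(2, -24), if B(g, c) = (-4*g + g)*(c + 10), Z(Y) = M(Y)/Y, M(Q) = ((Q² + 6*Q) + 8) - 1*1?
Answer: 1489/68 ≈ 21.897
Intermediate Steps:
M(Q) = 7 + Q² + 6*Q (M(Q) = (8 + Q² + 6*Q) - 1 = 7 + Q² + 6*Q)
Z(Y) = (7 + Y² + 6*Y)/Y
B(g, c) = -3*g*(10 + c) (B(g, c) = (-3*g)*(10 + c) = -3*g*(10 + c))
Z(-68) + B(2, -24) = (6 - 68 + 7/(-68)) - 3*2*(10 - 24) = (6 - 68 + 7*(-1/68)) - 3*2*(-14) = (6 - 68 - 7/68) + 84 = -4223/68 + 84 = 1489/68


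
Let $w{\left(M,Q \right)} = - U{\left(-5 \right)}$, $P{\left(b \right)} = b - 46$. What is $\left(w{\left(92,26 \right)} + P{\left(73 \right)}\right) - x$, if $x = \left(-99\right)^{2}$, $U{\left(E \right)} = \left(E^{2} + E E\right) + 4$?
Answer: $-9828$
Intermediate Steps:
$U{\left(E \right)} = 4 + 2 E^{2}$ ($U{\left(E \right)} = \left(E^{2} + E^{2}\right) + 4 = 2 E^{2} + 4 = 4 + 2 E^{2}$)
$P{\left(b \right)} = -46 + b$
$w{\left(M,Q \right)} = -54$ ($w{\left(M,Q \right)} = - (4 + 2 \left(-5\right)^{2}) = - (4 + 2 \cdot 25) = - (4 + 50) = \left(-1\right) 54 = -54$)
$x = 9801$
$\left(w{\left(92,26 \right)} + P{\left(73 \right)}\right) - x = \left(-54 + \left(-46 + 73\right)\right) - 9801 = \left(-54 + 27\right) - 9801 = -27 - 9801 = -9828$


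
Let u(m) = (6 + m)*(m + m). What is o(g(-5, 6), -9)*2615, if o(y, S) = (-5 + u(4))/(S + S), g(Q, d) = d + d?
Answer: -65375/6 ≈ -10896.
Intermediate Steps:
u(m) = 2*m*(6 + m) (u(m) = (6 + m)*(2*m) = 2*m*(6 + m))
g(Q, d) = 2*d
o(y, S) = 75/(2*S) (o(y, S) = (-5 + 2*4*(6 + 4))/(S + S) = (-5 + 2*4*10)/((2*S)) = (-5 + 80)*(1/(2*S)) = 75*(1/(2*S)) = 75/(2*S))
o(g(-5, 6), -9)*2615 = ((75/2)/(-9))*2615 = ((75/2)*(-⅑))*2615 = -25/6*2615 = -65375/6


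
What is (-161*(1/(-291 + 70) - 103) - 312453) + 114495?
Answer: -40083714/221 ≈ -1.8137e+5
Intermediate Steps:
(-161*(1/(-291 + 70) - 103) - 312453) + 114495 = (-161*(1/(-221) - 103) - 312453) + 114495 = (-161*(-1/221 - 103) - 312453) + 114495 = (-161*(-22764/221) - 312453) + 114495 = (3665004/221 - 312453) + 114495 = -65387109/221 + 114495 = -40083714/221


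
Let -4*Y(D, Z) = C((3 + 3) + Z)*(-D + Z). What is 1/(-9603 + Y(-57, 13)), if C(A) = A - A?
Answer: -1/9603 ≈ -0.00010413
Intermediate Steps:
C(A) = 0
Y(D, Z) = 0 (Y(D, Z) = -0*(-D + Z) = -0*(Z - D) = -¼*0 = 0)
1/(-9603 + Y(-57, 13)) = 1/(-9603 + 0) = 1/(-9603) = -1/9603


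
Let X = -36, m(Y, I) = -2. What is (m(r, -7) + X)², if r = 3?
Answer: 1444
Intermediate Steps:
(m(r, -7) + X)² = (-2 - 36)² = (-38)² = 1444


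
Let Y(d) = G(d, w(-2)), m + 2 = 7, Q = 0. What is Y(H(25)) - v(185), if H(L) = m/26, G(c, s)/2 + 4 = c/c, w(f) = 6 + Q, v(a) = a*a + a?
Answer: -34416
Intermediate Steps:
m = 5 (m = -2 + 7 = 5)
v(a) = a + a² (v(a) = a² + a = a + a²)
w(f) = 6 (w(f) = 6 + 0 = 6)
G(c, s) = -6 (G(c, s) = -8 + 2*(c/c) = -8 + 2*1 = -8 + 2 = -6)
H(L) = 5/26
Y(d) = -6
Y(H(25)) - v(185) = -6 - 185*(1 + 185) = -6 - 185*186 = -6 - 1*34410 = -6 - 34410 = -34416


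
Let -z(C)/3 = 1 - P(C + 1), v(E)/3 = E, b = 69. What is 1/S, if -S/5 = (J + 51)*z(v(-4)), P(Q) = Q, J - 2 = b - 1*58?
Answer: 1/11520 ≈ 8.6806e-5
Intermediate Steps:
J = 13 (J = 2 + (69 - 1*58) = 2 + (69 - 58) = 2 + 11 = 13)
v(E) = 3*E
z(C) = 3*C (z(C) = -3*(1 - (C + 1)) = -3*(1 - (1 + C)) = -3*(1 + (-1 - C)) = -(-3)*C = 3*C)
S = 11520 (S = -5*(13 + 51)*3*(3*(-4)) = -320*3*(-12) = -320*(-36) = -5*(-2304) = 11520)
1/S = 1/11520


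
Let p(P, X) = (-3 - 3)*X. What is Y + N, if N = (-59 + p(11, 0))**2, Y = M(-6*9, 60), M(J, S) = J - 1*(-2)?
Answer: 3429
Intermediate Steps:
p(P, X) = -6*X
M(J, S) = 2 + J (M(J, S) = J + 2 = 2 + J)
Y = -52 (Y = 2 - 6*9 = 2 - 54 = -52)
N = 3481 (N = (-59 - 6*0)**2 = (-59 + 0)**2 = (-59)**2 = 3481)
Y + N = -52 + 3481 = 3429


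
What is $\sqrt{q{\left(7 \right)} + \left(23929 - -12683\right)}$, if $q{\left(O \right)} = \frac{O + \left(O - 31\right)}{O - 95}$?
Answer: $\frac{\sqrt{70881206}}{44} \approx 191.34$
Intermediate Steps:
$q{\left(O \right)} = \frac{-31 + 2 O}{-95 + O}$ ($q{\left(O \right)} = \frac{O + \left(O - 31\right)}{-95 + O} = \frac{O + \left(-31 + O\right)}{-95 + O} = \frac{-31 + 2 O}{-95 + O}$)
$\sqrt{q{\left(7 \right)} + \left(23929 - -12683\right)} = \sqrt{\frac{-31 + 2 \cdot 7}{-95 + 7} + \left(23929 - -12683\right)} = \sqrt{\frac{-31 + 14}{-88} + \left(23929 + 12683\right)} = \sqrt{\left(- \frac{1}{88}\right) \left(-17\right) + 36612} = \sqrt{\frac{17}{88} + 36612} = \sqrt{\frac{3221873}{88}} = \frac{\sqrt{70881206}}{44}$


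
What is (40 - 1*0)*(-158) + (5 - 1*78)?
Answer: -6393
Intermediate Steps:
(40 - 1*0)*(-158) + (5 - 1*78) = (40 + 0)*(-158) + (5 - 78) = 40*(-158) - 73 = -6320 - 73 = -6393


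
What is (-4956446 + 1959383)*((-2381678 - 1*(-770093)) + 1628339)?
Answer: -50212793502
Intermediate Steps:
(-4956446 + 1959383)*((-2381678 - 1*(-770093)) + 1628339) = -2997063*((-2381678 + 770093) + 1628339) = -2997063*(-1611585 + 1628339) = -2997063*16754 = -50212793502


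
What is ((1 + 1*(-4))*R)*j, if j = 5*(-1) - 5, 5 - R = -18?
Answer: 690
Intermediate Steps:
R = 23 (R = 5 - 1*(-18) = 5 + 18 = 23)
j = -10 (j = -5 - 5 = -10)
((1 + 1*(-4))*R)*j = ((1 + 1*(-4))*23)*(-10) = ((1 - 4)*23)*(-10) = -3*23*(-10) = -69*(-10) = 690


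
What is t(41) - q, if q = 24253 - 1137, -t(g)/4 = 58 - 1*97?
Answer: -22960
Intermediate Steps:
t(g) = 156 (t(g) = -4*(58 - 1*97) = -4*(58 - 97) = -4*(-39) = 156)
q = 23116
t(41) - q = 156 - 1*23116 = 156 - 23116 = -22960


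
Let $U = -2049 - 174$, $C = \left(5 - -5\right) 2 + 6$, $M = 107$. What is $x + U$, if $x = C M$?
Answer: $559$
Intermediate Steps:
$C = 26$ ($C = \left(5 + 5\right) 2 + 6 = 10 \cdot 2 + 6 = 20 + 6 = 26$)
$U = -2223$ ($U = -2049 - 174 = -2223$)
$x = 2782$ ($x = 26 \cdot 107 = 2782$)
$x + U = 2782 - 2223 = 559$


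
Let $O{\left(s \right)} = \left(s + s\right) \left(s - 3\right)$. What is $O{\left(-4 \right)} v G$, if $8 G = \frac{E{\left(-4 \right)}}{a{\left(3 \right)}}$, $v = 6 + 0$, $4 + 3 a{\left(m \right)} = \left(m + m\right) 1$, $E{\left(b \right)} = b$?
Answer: $-252$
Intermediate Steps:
$a{\left(m \right)} = - \frac{4}{3} + \frac{2 m}{3}$ ($a{\left(m \right)} = - \frac{4}{3} + \frac{\left(m + m\right) 1}{3} = - \frac{4}{3} + \frac{2 m 1}{3} = - \frac{4}{3} + \frac{2 m}{3}$)
$O{\left(s \right)} = 2 s \left(-3 + s\right)$
$v = 6$
$G = - \frac{3}{4}$ ($G = \frac{\left(-4\right) \frac{1}{- \frac{4}{3} + \frac{2}{3} \cdot 3}}{8} = \frac{\left(-4\right) \frac{1}{- \frac{4}{3} + 2}}{8} = \frac{\left(-4\right) \frac{1}{\frac{2}{3}}}{8} = \frac{\left(-4\right) \frac{3}{2}}{8} = \frac{1}{8} \left(-6\right) = - \frac{3}{4} \approx -0.75$)
$O{\left(-4 \right)} v G = 2 \left(-4\right) \left(-3 - 4\right) 6 \left(- \frac{3}{4}\right) = 2 \left(-4\right) \left(-7\right) 6 \left(- \frac{3}{4}\right) = 56 \cdot 6 \left(- \frac{3}{4}\right) = 336 \left(- \frac{3}{4}\right) = -252$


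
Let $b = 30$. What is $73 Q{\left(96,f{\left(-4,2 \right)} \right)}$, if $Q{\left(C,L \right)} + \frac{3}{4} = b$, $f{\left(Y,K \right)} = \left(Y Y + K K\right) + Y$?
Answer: $\frac{8541}{4} \approx 2135.3$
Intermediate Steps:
$f{\left(Y,K \right)} = Y + K^{2} + Y^{2}$ ($f{\left(Y,K \right)} = \left(Y^{2} + K^{2}\right) + Y = \left(K^{2} + Y^{2}\right) + Y = Y + K^{2} + Y^{2}$)
$Q{\left(C,L \right)} = \frac{117}{4}$ ($Q{\left(C,L \right)} = - \frac{3}{4} + 30 = \frac{117}{4}$)
$73 Q{\left(96,f{\left(-4,2 \right)} \right)} = 73 \cdot \frac{117}{4} = \frac{8541}{4}$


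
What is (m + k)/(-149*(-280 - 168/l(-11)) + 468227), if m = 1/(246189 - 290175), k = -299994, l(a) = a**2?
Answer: -1596659866285/2715195035334 ≈ -0.58805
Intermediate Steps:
m = -1/43986 (m = 1/(-43986) = -1/43986 ≈ -2.2735e-5)
(m + k)/(-149*(-280 - 168/l(-11)) + 468227) = (-1/43986 - 299994)/(-149*(-280 - 168/((-11)**2)) + 468227) = -13195536085/(43986*(-149*(-280 - 168/121) + 468227)) = -13195536085/(43986*(-149*(-34048/121) + 468227)) = -13195536085/(43986*(5073152/121 + 468227)) = -13195536085/(43986*61728619/121) = -13195536085/43986*121/61728619 = -1596659866285/2715195035334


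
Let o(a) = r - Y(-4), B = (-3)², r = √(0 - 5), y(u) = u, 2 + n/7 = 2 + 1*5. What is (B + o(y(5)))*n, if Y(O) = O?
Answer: 455 + 35*I*√5 ≈ 455.0 + 78.262*I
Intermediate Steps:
n = 35 (n = -14 + 7*(2 + 1*5) = -14 + 7*(2 + 5) = -14 + 7*7 = -14 + 49 = 35)
r = I*√5 (r = √(-5) = I*√5 ≈ 2.2361*I)
B = 9
o(a) = 4 + I*√5 (o(a) = I*√5 - 1*(-4) = I*√5 + 4 = 4 + I*√5)
(B + o(y(5)))*n = (9 + (4 + I*√5))*35 = (13 + I*√5)*35 = 455 + 35*I*√5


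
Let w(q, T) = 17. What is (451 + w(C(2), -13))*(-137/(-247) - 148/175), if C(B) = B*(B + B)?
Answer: -452916/3325 ≈ -136.22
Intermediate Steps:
C(B) = 2*B**2 (C(B) = B*(2*B) = 2*B**2)
(451 + w(C(2), -13))*(-137/(-247) - 148/175) = (451 + 17)*(-137/(-247) - 148/175) = 468*(-137*(-1/247) - 148*1/175) = 468*(137/247 - 148/175) = 468*(-12581/43225) = -452916/3325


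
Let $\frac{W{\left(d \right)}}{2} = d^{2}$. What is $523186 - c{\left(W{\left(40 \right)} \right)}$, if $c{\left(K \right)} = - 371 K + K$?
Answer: $1707186$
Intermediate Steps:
$W{\left(d \right)} = 2 d^{2}$
$c{\left(K \right)} = - 370 K$
$523186 - c{\left(W{\left(40 \right)} \right)} = 523186 - - 370 \cdot 2 \cdot 40^{2} = 523186 - - 370 \cdot 2 \cdot 1600 = 523186 - \left(-370\right) 3200 = 523186 - -1184000 = 523186 + 1184000 = 1707186$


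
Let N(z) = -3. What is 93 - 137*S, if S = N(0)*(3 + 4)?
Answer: 2970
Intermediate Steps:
S = -21 (S = -3*(3 + 4) = -3*7 = -21)
93 - 137*S = 93 - 137*(-21) = 93 + 2877 = 2970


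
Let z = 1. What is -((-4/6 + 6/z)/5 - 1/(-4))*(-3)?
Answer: 79/20 ≈ 3.9500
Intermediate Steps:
-((-4/6 + 6/z)/5 - 1/(-4))*(-3) = -((-4/6 + 6/1)/5 - 1/(-4))*(-3) = -((-4*⅙ + 6*1)*(⅕) - 1*(-¼))*(-3) = -((-⅔ + 6)*(⅕) + ¼)*(-3) = -((16/3)*(⅕) + ¼)*(-3) = -(16/15 + ¼)*(-3) = -1*79/60*(-3) = -79/60*(-3) = 79/20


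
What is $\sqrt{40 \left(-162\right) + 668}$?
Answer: $2 i \sqrt{1453} \approx 76.236 i$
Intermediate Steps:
$\sqrt{40 \left(-162\right) + 668} = \sqrt{-6480 + 668} = \sqrt{-5812} = 2 i \sqrt{1453}$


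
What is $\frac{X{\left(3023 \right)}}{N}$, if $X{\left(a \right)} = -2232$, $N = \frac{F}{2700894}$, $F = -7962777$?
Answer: $\frac{669821712}{884753} \approx 757.07$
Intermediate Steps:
$N = - \frac{2654259}{900298}$ ($N = - \frac{7962777}{2700894} = \left(-7962777\right) \frac{1}{2700894} = - \frac{2654259}{900298} \approx -2.9482$)
$\frac{X{\left(3023 \right)}}{N} = - \frac{2232}{- \frac{2654259}{900298}} = \left(-2232\right) \left(- \frac{900298}{2654259}\right) = \frac{669821712}{884753}$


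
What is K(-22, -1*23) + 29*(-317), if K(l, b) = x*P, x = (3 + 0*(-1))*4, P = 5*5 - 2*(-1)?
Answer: -8869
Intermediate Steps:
P = 27 (P = 25 + 2 = 27)
x = 12 (x = (3 + 0)*4 = 3*4 = 12)
K(l, b) = 324 (K(l, b) = 12*27 = 324)
K(-22, -1*23) + 29*(-317) = 324 + 29*(-317) = 324 - 9193 = -8869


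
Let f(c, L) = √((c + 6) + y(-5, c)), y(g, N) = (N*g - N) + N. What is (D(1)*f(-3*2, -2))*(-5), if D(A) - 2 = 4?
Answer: -30*√30 ≈ -164.32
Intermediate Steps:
y(g, N) = N*g (y(g, N) = (-N + N*g) + N = N*g)
D(A) = 6 (D(A) = 2 + 4 = 6)
f(c, L) = √(6 - 4*c) (f(c, L) = √((c + 6) + c*(-5)) = √((6 + c) - 5*c) = √(6 - 4*c))
(D(1)*f(-3*2, -2))*(-5) = (6*√(6 - (-12)*2))*(-5) = (6*√(6 - 4*(-6)))*(-5) = (6*√(6 + 24))*(-5) = (6*√30)*(-5) = -30*√30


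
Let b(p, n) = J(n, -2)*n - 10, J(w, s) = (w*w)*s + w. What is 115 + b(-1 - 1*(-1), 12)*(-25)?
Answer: 83165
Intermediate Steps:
J(w, s) = w + s*w² (J(w, s) = w²*s + w = s*w² + w = w + s*w²)
b(p, n) = -10 + n²*(1 - 2*n) (b(p, n) = (n*(1 - 2*n))*n - 10 = n²*(1 - 2*n) - 10 = -10 + n²*(1 - 2*n))
115 + b(-1 - 1*(-1), 12)*(-25) = 115 + (-10 + 12²*(1 - 2*12))*(-25) = 115 + (-10 + 144*(1 - 24))*(-25) = 115 + (-10 + 144*(-23))*(-25) = 115 + (-10 - 3312)*(-25) = 115 - 3322*(-25) = 115 + 83050 = 83165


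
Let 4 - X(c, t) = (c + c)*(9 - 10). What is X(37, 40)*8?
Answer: 624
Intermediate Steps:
X(c, t) = 4 + 2*c (X(c, t) = 4 - (c + c)*(9 - 10) = 4 - 2*c*(-1) = 4 - (-2)*c = 4 + 2*c)
X(37, 40)*8 = (4 + 2*37)*8 = (4 + 74)*8 = 78*8 = 624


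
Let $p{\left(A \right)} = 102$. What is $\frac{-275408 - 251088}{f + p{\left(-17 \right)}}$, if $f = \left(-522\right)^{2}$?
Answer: $- \frac{263248}{136293} \approx -1.9315$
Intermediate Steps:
$f = 272484$
$\frac{-275408 - 251088}{f + p{\left(-17 \right)}} = \frac{-275408 - 251088}{272484 + 102} = - \frac{526496}{272586} = \left(-526496\right) \frac{1}{272586} = - \frac{263248}{136293}$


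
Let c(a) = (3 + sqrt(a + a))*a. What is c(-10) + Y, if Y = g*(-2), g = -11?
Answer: -8 - 20*I*sqrt(5) ≈ -8.0 - 44.721*I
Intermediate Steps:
c(a) = a*(3 + sqrt(2)*sqrt(a)) (c(a) = (3 + sqrt(2*a))*a = (3 + sqrt(2)*sqrt(a))*a = a*(3 + sqrt(2)*sqrt(a)))
Y = 22 (Y = -11*(-2) = 22)
c(-10) + Y = (3*(-10) + sqrt(2)*(-10)**(3/2)) + 22 = (-30 + sqrt(2)*(-10*I*sqrt(10))) + 22 = (-30 - 20*I*sqrt(5)) + 22 = -8 - 20*I*sqrt(5)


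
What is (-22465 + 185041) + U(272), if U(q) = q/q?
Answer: 162577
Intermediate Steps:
U(q) = 1
(-22465 + 185041) + U(272) = (-22465 + 185041) + 1 = 162576 + 1 = 162577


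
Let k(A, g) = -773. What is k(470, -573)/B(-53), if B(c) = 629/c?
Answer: 40969/629 ≈ 65.134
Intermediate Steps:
k(470, -573)/B(-53) = -773/(629/(-53)) = -773/(629*(-1/53)) = -773/(-629/53) = -773*(-53/629) = 40969/629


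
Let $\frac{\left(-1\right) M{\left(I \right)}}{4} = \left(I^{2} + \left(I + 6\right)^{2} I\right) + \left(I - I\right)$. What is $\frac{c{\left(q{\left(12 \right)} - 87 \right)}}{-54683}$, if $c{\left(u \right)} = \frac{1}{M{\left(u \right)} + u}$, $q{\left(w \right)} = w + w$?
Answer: $- \frac{1}{43900004547} \approx -2.2779 \cdot 10^{-11}$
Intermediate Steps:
$q{\left(w \right)} = 2 w$
$M{\left(I \right)} = - 4 I^{2} - 4 I \left(6 + I\right)^{2}$ ($M{\left(I \right)} = - 4 \left(\left(I^{2} + \left(I + 6\right)^{2} I\right) + \left(I - I\right)\right) = - 4 \left(\left(I^{2} + \left(6 + I\right)^{2} I\right) + 0\right) = - 4 \left(\left(I^{2} + I \left(6 + I\right)^{2}\right) + 0\right) = - 4 \left(I^{2} + I \left(6 + I\right)^{2}\right) = - 4 I^{2} - 4 I \left(6 + I\right)^{2}$)
$c{\left(u \right)} = \frac{1}{u - 4 u \left(u + \left(6 + u\right)^{2}\right)}$ ($c{\left(u \right)} = \frac{1}{- 4 u \left(u + \left(6 + u\right)^{2}\right) + u} = \frac{1}{u - 4 u \left(u + \left(6 + u\right)^{2}\right)}$)
$\frac{c{\left(q{\left(12 \right)} - 87 \right)}}{-54683} = \frac{\left(-1\right) \frac{1}{2 \cdot 12 - 87} \frac{1}{143 + 4 \left(2 \cdot 12 - 87\right)^{2} + 52 \left(2 \cdot 12 - 87\right)}}{-54683} = - \frac{1}{\left(24 - 87\right) \left(143 + 4 \left(24 - 87\right)^{2} + 52 \left(24 - 87\right)\right)} \left(- \frac{1}{54683}\right) = - \frac{1}{\left(-63\right) \left(143 + 4 \left(-63\right)^{2} + 52 \left(-63\right)\right)} \left(- \frac{1}{54683}\right) = \left(-1\right) \left(- \frac{1}{63}\right) \frac{1}{143 + 4 \cdot 3969 - 3276} \left(- \frac{1}{54683}\right) = \left(-1\right) \left(- \frac{1}{63}\right) \frac{1}{143 + 15876 - 3276} \left(- \frac{1}{54683}\right) = \left(-1\right) \left(- \frac{1}{63}\right) \frac{1}{12743} \left(- \frac{1}{54683}\right) = \frac{1}{802809} \left(- \frac{1}{54683}\right) = - \frac{1}{43900004547}$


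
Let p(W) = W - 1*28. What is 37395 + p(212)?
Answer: 37579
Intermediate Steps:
p(W) = -28 + W (p(W) = W - 28 = -28 + W)
37395 + p(212) = 37395 + (-28 + 212) = 37395 + 184 = 37579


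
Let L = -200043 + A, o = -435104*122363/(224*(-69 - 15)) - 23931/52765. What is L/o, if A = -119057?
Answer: -9900339162000/87788794729487 ≈ -0.11277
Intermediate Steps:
o = 87788794729487/31025820 (o = -435104/((224*(-84))*(1/122363)) - 23931*1/52765 = -435104/((-18816*1/122363)) - 23931/52765 = -435104/(-18816/122363) - 23931/52765 = -435104*(-122363/18816) - 23931/52765 = 1663769711/588 - 23931/52765 = 87788794729487/31025820 ≈ 2.8295e+6)
L = -319100 (L = -200043 - 119057 = -319100)
L/o = -319100/87788794729487/31025820 = -319100*31025820/87788794729487 = -9900339162000/87788794729487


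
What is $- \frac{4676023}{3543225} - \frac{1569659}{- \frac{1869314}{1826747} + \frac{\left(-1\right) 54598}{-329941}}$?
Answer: $\frac{1117370412526710460211087}{610647188958840600} \approx 1.8298 \cdot 10^{6}$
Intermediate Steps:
$- \frac{4676023}{3543225} - \frac{1569659}{- \frac{1869314}{1826747} + \frac{\left(-1\right) 54598}{-329941}} = \left(-4676023\right) \frac{1}{3543225} - \frac{1569659}{\left(-1869314\right) \frac{1}{1826747} - - \frac{54598}{329941}} = - \frac{4676023}{3543225} - \frac{1569659}{- \frac{1869314}{1826747} + \frac{54598}{329941}} = - \frac{4676023}{3543225} - \frac{1569659}{- \frac{517026597768}{602718731927}} = - \frac{4676023}{3543225} - - \frac{946062882037802893}{517026597768} = - \frac{4676023}{3543225} + \frac{946062882037802893}{517026597768} = \frac{1117370412526710460211087}{610647188958840600}$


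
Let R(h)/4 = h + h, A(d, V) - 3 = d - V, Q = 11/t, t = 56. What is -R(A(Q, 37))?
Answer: 1893/7 ≈ 270.43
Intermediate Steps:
Q = 11/56 ≈ 0.19643
A(d, V) = 3 + d - V (A(d, V) = 3 + (d - V) = 3 + d - V)
R(h) = 8*h (R(h) = 4*(h + h) = 4*(2*h) = 8*h)
-R(A(Q, 37)) = -8*(3 + 11/56 - 1*37) = -8*(3 + 11/56 - 37) = -8*(-1893)/56 = -1*(-1893/7) = 1893/7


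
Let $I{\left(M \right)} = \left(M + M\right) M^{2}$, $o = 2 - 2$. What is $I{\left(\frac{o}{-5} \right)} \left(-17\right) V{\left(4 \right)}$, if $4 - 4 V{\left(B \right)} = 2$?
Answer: $0$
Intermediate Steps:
$V{\left(B \right)} = \frac{1}{2}$ ($V{\left(B \right)} = 1 - \frac{1}{2} = \frac{1}{2}$)
$o = 0$
$I{\left(M \right)} = 2 M^{3}$ ($I{\left(M \right)} = 2 M M^{2} = 2 M^{3}$)
$I{\left(\frac{o}{-5} \right)} \left(-17\right) V{\left(4 \right)} = 2 \left(\frac{0}{-5}\right)^{3} \left(-17\right) \frac{1}{2} = 2 \left(0 \left(- \frac{1}{5}\right)\right)^{3} \left(-17\right) \frac{1}{2} = 2 \cdot 0^{3} \left(-17\right) \frac{1}{2} = 2 \cdot 0 \left(-17\right) \frac{1}{2} = 0 \left(-17\right) \frac{1}{2} = 0 \cdot \frac{1}{2} = 0$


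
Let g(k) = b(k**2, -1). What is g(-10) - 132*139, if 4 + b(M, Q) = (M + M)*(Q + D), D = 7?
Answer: -17152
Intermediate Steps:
b(M, Q) = -4 + 2*M*(7 + Q) (b(M, Q) = -4 + (M + M)*(Q + 7) = -4 + (2*M)*(7 + Q) = -4 + 2*M*(7 + Q))
g(k) = -4 + 12*k**2 (g(k) = -4 + 14*k**2 + 2*k**2*(-1) = -4 + 14*k**2 - 2*k**2 = -4 + 12*k**2)
g(-10) - 132*139 = (-4 + 12*(-10)**2) - 132*139 = (-4 + 12*100) - 18348 = (-4 + 1200) - 18348 = 1196 - 18348 = -17152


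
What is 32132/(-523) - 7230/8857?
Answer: -288374414/4632211 ≈ -62.254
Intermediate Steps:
32132/(-523) - 7230/8857 = 32132*(-1/523) - 7230*1/8857 = -32132/523 - 7230/8857 = -288374414/4632211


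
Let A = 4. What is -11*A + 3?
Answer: -41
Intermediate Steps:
-11*A + 3 = -11*4 + 3 = -44 + 3 = -41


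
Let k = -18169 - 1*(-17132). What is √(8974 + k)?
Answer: √7937 ≈ 89.090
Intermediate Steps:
k = -1037 (k = -18169 + 17132 = -1037)
√(8974 + k) = √(8974 - 1037) = √7937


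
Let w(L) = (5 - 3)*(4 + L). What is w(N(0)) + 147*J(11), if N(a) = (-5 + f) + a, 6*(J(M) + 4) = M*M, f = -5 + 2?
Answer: 4737/2 ≈ 2368.5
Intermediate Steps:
f = -3
J(M) = -4 + M**2/6 (J(M) = -4 + (M*M)/6 = -4 + M**2/6)
N(a) = -8 + a (N(a) = (-5 - 3) + a = -8 + a)
w(L) = 8 + 2*L (w(L) = 2*(4 + L) = 8 + 2*L)
w(N(0)) + 147*J(11) = (8 + 2*(-8 + 0)) + 147*(-4 + (1/6)*11**2) = (8 + 2*(-8)) + 147*(-4 + (1/6)*121) = (8 - 16) + 147*(-4 + 121/6) = -8 + 147*(97/6) = -8 + 4753/2 = 4737/2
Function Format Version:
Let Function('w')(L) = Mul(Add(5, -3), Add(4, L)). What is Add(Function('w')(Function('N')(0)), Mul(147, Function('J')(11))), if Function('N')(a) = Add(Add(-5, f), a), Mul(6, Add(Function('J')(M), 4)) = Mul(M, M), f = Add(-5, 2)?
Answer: Rational(4737, 2) ≈ 2368.5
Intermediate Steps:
f = -3
Function('J')(M) = Add(-4, Mul(Rational(1, 6), Pow(M, 2))) (Function('J')(M) = Add(-4, Mul(Rational(1, 6), Mul(M, M))) = Add(-4, Mul(Rational(1, 6), Pow(M, 2))))
Function('N')(a) = Add(-8, a) (Function('N')(a) = Add(Add(-5, -3), a) = Add(-8, a))
Function('w')(L) = Add(8, Mul(2, L)) (Function('w')(L) = Mul(2, Add(4, L)) = Add(8, Mul(2, L)))
Add(Function('w')(Function('N')(0)), Mul(147, Function('J')(11))) = Add(Add(8, Mul(2, Add(-8, 0))), Mul(147, Add(-4, Mul(Rational(1, 6), Pow(11, 2))))) = Add(Add(8, Mul(2, -8)), Mul(147, Add(-4, Mul(Rational(1, 6), 121)))) = Add(Add(8, -16), Mul(147, Add(-4, Rational(121, 6)))) = Add(-8, Mul(147, Rational(97, 6))) = Add(-8, Rational(4753, 2)) = Rational(4737, 2)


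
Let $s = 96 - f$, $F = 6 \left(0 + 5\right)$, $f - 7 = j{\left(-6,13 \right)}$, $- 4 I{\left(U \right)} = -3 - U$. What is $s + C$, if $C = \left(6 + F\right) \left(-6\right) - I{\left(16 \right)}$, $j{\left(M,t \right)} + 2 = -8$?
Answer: $- \frac{487}{4} \approx -121.75$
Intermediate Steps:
$j{\left(M,t \right)} = -10$ ($j{\left(M,t \right)} = -2 - 8 = -10$)
$I{\left(U \right)} = \frac{3}{4} + \frac{U}{4}$ ($I{\left(U \right)} = - \frac{-3 - U}{4} = \frac{3}{4} + \frac{U}{4}$)
$f = -3$ ($f = 7 - 10 = -3$)
$F = 30$ ($F = 6 \cdot 5 = 30$)
$C = - \frac{883}{4}$ ($C = \left(6 + 30\right) \left(-6\right) - \left(\frac{3}{4} + \frac{1}{4} \cdot 16\right) = 36 \left(-6\right) - \left(\frac{3}{4} + 4\right) = -216 - \frac{19}{4} = - \frac{883}{4} \approx -220.75$)
$s = 99$ ($s = 96 - -3 = 96 + 3 = 99$)
$s + C = 99 - \frac{883}{4} = - \frac{487}{4}$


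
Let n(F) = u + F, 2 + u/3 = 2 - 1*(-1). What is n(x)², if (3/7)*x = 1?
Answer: 256/9 ≈ 28.444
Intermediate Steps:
x = 7/3 (x = (7/3)*1 = 7/3 ≈ 2.3333)
u = 3 (u = -6 + 3*(2 - 1*(-1)) = -6 + 3*(2 + 1) = -6 + 3*3 = -6 + 9 = 3)
n(F) = 3 + F
n(x)² = (3 + 7/3)² = (16/3)² = 256/9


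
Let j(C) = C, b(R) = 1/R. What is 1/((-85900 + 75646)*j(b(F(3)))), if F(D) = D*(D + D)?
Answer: -3/1709 ≈ -0.0017554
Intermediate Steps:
F(D) = 2*D² (F(D) = D*(2*D) = 2*D²)
1/((-85900 + 75646)*j(b(F(3)))) = 1/((-85900 + 75646)*(1/(2*3²))) = 1/((-10254)*(1/(2*9))) = -1/(10254*(1/18)) = -1/(10254*1/18) = -1/10254*18 = -3/1709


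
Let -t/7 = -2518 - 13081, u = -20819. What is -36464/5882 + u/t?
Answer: -2052035455/321136613 ≈ -6.3899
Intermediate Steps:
t = 109193 (t = -7*(-2518 - 13081) = -7*(-15599) = 109193)
-36464/5882 + u/t = -36464/5882 - 20819/109193 = -36464*1/5882 - 20819*1/109193 = -18232/2941 - 20819/109193 = -2052035455/321136613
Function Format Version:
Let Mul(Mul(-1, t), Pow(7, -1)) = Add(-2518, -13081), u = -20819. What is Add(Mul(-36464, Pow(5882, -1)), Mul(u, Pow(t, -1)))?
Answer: Rational(-2052035455, 321136613) ≈ -6.3899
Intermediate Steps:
t = 109193 (t = Mul(-7, Add(-2518, -13081)) = Mul(-7, -15599) = 109193)
Add(Mul(-36464, Pow(5882, -1)), Mul(u, Pow(t, -1))) = Add(Mul(-36464, Pow(5882, -1)), Mul(-20819, Pow(109193, -1))) = Add(Mul(-36464, Rational(1, 5882)), Mul(-20819, Rational(1, 109193))) = Add(Rational(-18232, 2941), Rational(-20819, 109193)) = Rational(-2052035455, 321136613)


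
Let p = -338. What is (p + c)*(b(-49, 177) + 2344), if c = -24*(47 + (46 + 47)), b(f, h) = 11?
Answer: -8708790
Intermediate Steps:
c = -3360 (c = -24*(47 + 93) = -24*140 = -3360)
(p + c)*(b(-49, 177) + 2344) = (-338 - 3360)*(11 + 2344) = -3698*2355 = -8708790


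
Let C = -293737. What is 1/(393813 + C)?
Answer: 1/100076 ≈ 9.9924e-6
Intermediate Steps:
1/(393813 + C) = 1/(393813 - 293737) = 1/100076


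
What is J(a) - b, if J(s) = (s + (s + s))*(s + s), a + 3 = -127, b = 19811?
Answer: 81589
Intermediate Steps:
a = -130 (a = -3 - 127 = -130)
J(s) = 6*s² (J(s) = (s + 2*s)*(2*s) = (3*s)*(2*s) = 6*s²)
J(a) - b = 6*(-130)² - 1*19811 = 6*16900 - 19811 = 101400 - 19811 = 81589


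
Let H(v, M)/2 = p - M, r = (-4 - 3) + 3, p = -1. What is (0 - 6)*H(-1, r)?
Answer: -36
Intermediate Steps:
r = -4 (r = -7 + 3 = -4)
H(v, M) = -2 - 2*M (H(v, M) = 2*(-1 - M) = -2 - 2*M)
(0 - 6)*H(-1, r) = (0 - 6)*(-2 - 2*(-4)) = -6*(-2 + 8) = -6*6 = -36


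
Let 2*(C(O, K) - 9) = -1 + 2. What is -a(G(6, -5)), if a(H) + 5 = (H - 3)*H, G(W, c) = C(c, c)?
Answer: -227/4 ≈ -56.750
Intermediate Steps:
C(O, K) = 19/2 (C(O, K) = 9 + (-1 + 2)/2 = 9 + (½)*1 = 9 + ½ = 19/2)
G(W, c) = 19/2
a(H) = -5 + H*(-3 + H) (a(H) = -5 + (H - 3)*H = -5 + (-3 + H)*H = -5 + H*(-3 + H))
-a(G(6, -5)) = -(-5 + (19/2)² - 3*19/2) = -(-5 + 361/4 - 57/2) = -1*227/4 = -227/4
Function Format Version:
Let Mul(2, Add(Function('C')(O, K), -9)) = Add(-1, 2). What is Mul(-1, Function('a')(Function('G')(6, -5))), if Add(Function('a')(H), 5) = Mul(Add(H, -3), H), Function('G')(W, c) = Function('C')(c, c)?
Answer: Rational(-227, 4) ≈ -56.750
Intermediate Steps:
Function('C')(O, K) = Rational(19, 2) (Function('C')(O, K) = Add(9, Mul(Rational(1, 2), Add(-1, 2))) = Add(9, Mul(Rational(1, 2), 1)) = Add(9, Rational(1, 2)) = Rational(19, 2))
Function('G')(W, c) = Rational(19, 2)
Function('a')(H) = Add(-5, Mul(H, Add(-3, H))) (Function('a')(H) = Add(-5, Mul(Add(H, -3), H)) = Add(-5, Mul(Add(-3, H), H)) = Add(-5, Mul(H, Add(-3, H))))
Mul(-1, Function('a')(Function('G')(6, -5))) = Mul(-1, Add(-5, Pow(Rational(19, 2), 2), Mul(-3, Rational(19, 2)))) = Mul(-1, Add(-5, Rational(361, 4), Rational(-57, 2))) = Mul(-1, Rational(227, 4)) = Rational(-227, 4)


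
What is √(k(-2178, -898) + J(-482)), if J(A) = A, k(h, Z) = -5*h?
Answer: 2*√2602 ≈ 102.02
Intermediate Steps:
√(k(-2178, -898) + J(-482)) = √(-5*(-2178) - 482) = √(10890 - 482) = √10408 = 2*√2602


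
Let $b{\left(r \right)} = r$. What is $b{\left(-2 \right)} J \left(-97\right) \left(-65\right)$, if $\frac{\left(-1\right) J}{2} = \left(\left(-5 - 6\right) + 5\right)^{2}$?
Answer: $907920$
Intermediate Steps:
$J = -72$ ($J = - 2 \left(\left(-5 - 6\right) + 5\right)^{2} = - 2 \left(-11 + 5\right)^{2} = - 2 \left(-6\right)^{2} = \left(-2\right) 36 = -72$)
$b{\left(-2 \right)} J \left(-97\right) \left(-65\right) = \left(-2\right) \left(-72\right) \left(-97\right) \left(-65\right) = 144 \left(-97\right) \left(-65\right) = \left(-13968\right) \left(-65\right) = 907920$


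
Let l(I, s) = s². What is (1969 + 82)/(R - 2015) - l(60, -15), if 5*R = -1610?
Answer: -527876/2337 ≈ -225.88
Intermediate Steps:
R = -322 (R = (⅕)*(-1610) = -322)
(1969 + 82)/(R - 2015) - l(60, -15) = (1969 + 82)/(-322 - 2015) - 1*(-15)² = 2051/(-2337) - 1*225 = 2051*(-1/2337) - 225 = -2051/2337 - 225 = -527876/2337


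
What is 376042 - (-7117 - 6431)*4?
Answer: 430234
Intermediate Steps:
376042 - (-7117 - 6431)*4 = 376042 - (-13548)*4 = 376042 - 1*(-54192) = 376042 + 54192 = 430234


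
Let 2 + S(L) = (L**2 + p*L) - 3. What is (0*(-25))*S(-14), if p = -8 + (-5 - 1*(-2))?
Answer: 0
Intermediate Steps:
p = -11 (p = -8 + (-5 + 2) = -8 - 3 = -11)
S(L) = -5 + L**2 - 11*L (S(L) = -2 + ((L**2 - 11*L) - 3) = -2 + (-3 + L**2 - 11*L) = -5 + L**2 - 11*L)
(0*(-25))*S(-14) = (0*(-25))*(-5 + (-14)**2 - 11*(-14)) = 0*(-5 + 196 + 154) = 0*345 = 0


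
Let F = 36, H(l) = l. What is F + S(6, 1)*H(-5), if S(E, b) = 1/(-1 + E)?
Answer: 35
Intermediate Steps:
F + S(6, 1)*H(-5) = 36 - 5/(-1 + 6) = 36 - 5/5 = 36 + (1/5)*(-5) = 36 - 1 = 35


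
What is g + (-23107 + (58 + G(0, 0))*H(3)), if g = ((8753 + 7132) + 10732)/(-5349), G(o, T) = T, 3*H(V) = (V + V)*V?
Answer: -121764508/5349 ≈ -22764.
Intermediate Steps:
H(V) = 2*V**2/3 (H(V) = ((V + V)*V)/3 = ((2*V)*V)/3 = (2*V**2)/3 = 2*V**2/3)
g = -26617/5349 (g = (15885 + 10732)*(-1/5349) = 26617*(-1/5349) = -26617/5349 ≈ -4.9761)
g + (-23107 + (58 + G(0, 0))*H(3)) = -26617/5349 + (-23107 + (58 + 0)*((2/3)*3**2)) = -26617/5349 + (-23107 + 58*((2/3)*9)) = -26617/5349 + (-23107 + 58*6) = -26617/5349 + (-23107 + 348) = -26617/5349 - 22759 = -121764508/5349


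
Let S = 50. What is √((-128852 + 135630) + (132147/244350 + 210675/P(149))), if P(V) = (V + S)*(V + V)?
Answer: √43952352298442766897/80502465 ≈ 82.354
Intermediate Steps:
P(V) = 2*V*(50 + V) (P(V) = (V + 50)*(V + V) = (50 + V)*(2*V) = 2*V*(50 + V))
√((-128852 + 135630) + (132147/244350 + 210675/P(149))) = √((-128852 + 135630) + (132147/244350 + 210675/((2*149*(50 + 149))))) = √(6778 + (132147*(1/244350) + 210675/((2*149*199)))) = √(6778 + (14683/27150 + 210675/59302)) = √(6778 + 1647639379/402512325) = √(2729876178229/402512325) = √43952352298442766897/80502465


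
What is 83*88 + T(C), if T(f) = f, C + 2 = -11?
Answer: 7291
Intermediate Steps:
C = -13 (C = -2 - 11 = -13)
83*88 + T(C) = 83*88 - 13 = 7304 - 13 = 7291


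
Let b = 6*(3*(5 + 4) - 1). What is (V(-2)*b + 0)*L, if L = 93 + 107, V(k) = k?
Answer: -62400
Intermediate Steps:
b = 156 (b = 6*(3*9 - 1) = 6*(27 - 1) = 6*26 = 156)
L = 200
(V(-2)*b + 0)*L = (-2*156 + 0)*200 = (-312 + 0)*200 = -312*200 = -62400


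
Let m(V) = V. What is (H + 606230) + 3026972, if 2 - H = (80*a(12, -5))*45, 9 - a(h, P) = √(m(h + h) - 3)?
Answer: 3600804 + 3600*√21 ≈ 3.6173e+6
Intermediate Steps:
a(h, P) = 9 - √(-3 + 2*h) (a(h, P) = 9 - √((h + h) - 3) = 9 - √(2*h - 3) = 9 - √(-3 + 2*h))
H = -32398 + 3600*√21 (H = 2 - 80*(9 - √(-3 + 2*12))*45 = 2 - 80*(9 - √(-3 + 24))*45 = 2 - 80*(9 - √21)*45 = 2 - (720 - 80*√21)*45 = 2 - (32400 - 3600*√21) = 2 + (-32400 + 3600*√21) = -32398 + 3600*√21 ≈ -15901.)
(H + 606230) + 3026972 = ((-32398 + 3600*√21) + 606230) + 3026972 = (573832 + 3600*√21) + 3026972 = 3600804 + 3600*√21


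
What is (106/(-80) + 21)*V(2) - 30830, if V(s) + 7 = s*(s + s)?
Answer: -1232413/40 ≈ -30810.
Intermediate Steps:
V(s) = -7 + 2*s**2 (V(s) = -7 + s*(s + s) = -7 + s*(2*s) = -7 + 2*s**2)
(106/(-80) + 21)*V(2) - 30830 = (106/(-80) + 21)*(-7 + 2*2**2) - 30830 = (106*(-1/80) + 21)*(-7 + 2*4) - 30830 = (-53/40 + 21)*(-7 + 8) - 30830 = (787/40)*1 - 30830 = 787/40 - 30830 = -1232413/40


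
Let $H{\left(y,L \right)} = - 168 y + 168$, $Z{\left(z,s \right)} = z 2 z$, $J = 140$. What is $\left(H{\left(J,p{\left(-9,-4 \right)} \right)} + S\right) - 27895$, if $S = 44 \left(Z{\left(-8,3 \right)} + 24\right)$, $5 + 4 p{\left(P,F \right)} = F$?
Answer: $-44559$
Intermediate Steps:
$Z{\left(z,s \right)} = 2 z^{2}$ ($Z{\left(z,s \right)} = 2 z z = 2 z^{2}$)
$p{\left(P,F \right)} = - \frac{5}{4} + \frac{F}{4}$
$H{\left(y,L \right)} = 168 - 168 y$
$S = 6688$ ($S = 44 \left(2 \left(-8\right)^{2} + 24\right) = 44 \left(2 \cdot 64 + 24\right) = 44 \left(128 + 24\right) = 44 \cdot 152 = 6688$)
$\left(H{\left(J,p{\left(-9,-4 \right)} \right)} + S\right) - 27895 = \left(\left(168 - 23520\right) + 6688\right) - 27895 = \left(-23352 + 6688\right) - 27895 = -16664 - 27895 = -44559$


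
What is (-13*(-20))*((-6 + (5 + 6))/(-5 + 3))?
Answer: -650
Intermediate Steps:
(-13*(-20))*((-6 + (5 + 6))/(-5 + 3)) = 260*((-6 + 11)/(-2)) = 260*(5*(-½)) = 260*(-5/2) = -650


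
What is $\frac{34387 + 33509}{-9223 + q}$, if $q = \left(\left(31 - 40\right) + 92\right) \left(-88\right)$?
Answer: $- \frac{22632}{5509} \approx -4.1082$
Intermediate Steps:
$q = -7304$ ($q = \left(-9 + 92\right) \left(-88\right) = 83 \left(-88\right) = -7304$)
$\frac{34387 + 33509}{-9223 + q} = \frac{34387 + 33509}{-9223 - 7304} = \frac{67896}{-16527} = 67896 \left(- \frac{1}{16527}\right) = - \frac{22632}{5509}$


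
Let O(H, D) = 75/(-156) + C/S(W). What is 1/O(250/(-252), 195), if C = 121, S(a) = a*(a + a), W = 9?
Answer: 4212/1121 ≈ 3.7574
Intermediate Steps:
S(a) = 2*a**2 (S(a) = a*(2*a) = 2*a**2)
O(H, D) = 1121/4212 (O(H, D) = 75/(-156) + 121/((2*9**2)) = 75*(-1/156) + 121/((2*81)) = -25/52 + 121/162 = 1121/4212)
1/O(250/(-252), 195) = 1/(1121/4212) = 4212/1121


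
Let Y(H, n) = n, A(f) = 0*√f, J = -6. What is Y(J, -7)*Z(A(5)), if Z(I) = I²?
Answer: 0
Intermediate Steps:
A(f) = 0
Y(J, -7)*Z(A(5)) = -7*0² = -7*0 = 0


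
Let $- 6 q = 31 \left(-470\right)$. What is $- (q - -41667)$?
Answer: $- \frac{132286}{3} \approx -44095.0$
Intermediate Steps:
$q = \frac{7285}{3}$ ($q = - \frac{31 \left(-470\right)}{6} = \left(- \frac{1}{6}\right) \left(-14570\right) = \frac{7285}{3} \approx 2428.3$)
$- (q - -41667) = - (\frac{7285}{3} - -41667) = - (\frac{7285}{3} + 41667) = \left(-1\right) \frac{132286}{3} = - \frac{132286}{3}$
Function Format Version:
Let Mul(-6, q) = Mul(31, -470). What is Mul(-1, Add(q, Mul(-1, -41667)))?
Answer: Rational(-132286, 3) ≈ -44095.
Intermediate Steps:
q = Rational(7285, 3) (q = Mul(Rational(-1, 6), Mul(31, -470)) = Mul(Rational(-1, 6), -14570) = Rational(7285, 3) ≈ 2428.3)
Mul(-1, Add(q, Mul(-1, -41667))) = Mul(-1, Add(Rational(7285, 3), Mul(-1, -41667))) = Mul(-1, Add(Rational(7285, 3), 41667)) = Mul(-1, Rational(132286, 3)) = Rational(-132286, 3)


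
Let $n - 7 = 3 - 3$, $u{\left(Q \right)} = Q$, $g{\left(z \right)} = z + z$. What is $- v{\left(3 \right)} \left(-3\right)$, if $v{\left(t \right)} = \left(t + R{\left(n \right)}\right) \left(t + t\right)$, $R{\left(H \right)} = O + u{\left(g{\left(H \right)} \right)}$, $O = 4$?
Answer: $378$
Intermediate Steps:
$g{\left(z \right)} = 2 z$
$n = 7$ ($n = 7 + \left(3 - 3\right) = 7 + 0 = 7$)
$R{\left(H \right)} = 4 + 2 H$
$v{\left(t \right)} = 2 t \left(18 + t\right)$ ($v{\left(t \right)} = \left(t + \left(4 + 2 \cdot 7\right)\right) \left(t + t\right) = \left(t + \left(4 + 14\right)\right) 2 t = \left(t + 18\right) 2 t = \left(18 + t\right) 2 t = 2 t \left(18 + t\right)$)
$- v{\left(3 \right)} \left(-3\right) = - 2 \cdot 3 \left(18 + 3\right) \left(-3\right) = - 2 \cdot 3 \cdot 21 \left(-3\right) = \left(-1\right) 126 \left(-3\right) = \left(-126\right) \left(-3\right) = 378$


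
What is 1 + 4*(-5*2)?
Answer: -39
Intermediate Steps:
1 + 4*(-5*2) = 1 + 4*(-10) = 1 - 40 = -39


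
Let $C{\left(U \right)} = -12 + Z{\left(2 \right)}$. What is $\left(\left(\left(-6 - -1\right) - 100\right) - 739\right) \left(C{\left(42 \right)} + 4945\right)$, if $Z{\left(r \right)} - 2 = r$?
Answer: $-4166828$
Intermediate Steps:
$Z{\left(r \right)} = 2 + r$
$C{\left(U \right)} = -8$ ($C{\left(U \right)} = -12 + \left(2 + 2\right) = -12 + 4 = -8$)
$\left(\left(\left(-6 - -1\right) - 100\right) - 739\right) \left(C{\left(42 \right)} + 4945\right) = \left(\left(\left(-6 - -1\right) - 100\right) - 739\right) \left(-8 + 4945\right) = \left(\left(\left(-6 + 1\right) - 100\right) - 739\right) 4937 = \left(\left(-5 - 100\right) - 739\right) 4937 = \left(-105 - 739\right) 4937 = \left(-844\right) 4937 = -4166828$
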